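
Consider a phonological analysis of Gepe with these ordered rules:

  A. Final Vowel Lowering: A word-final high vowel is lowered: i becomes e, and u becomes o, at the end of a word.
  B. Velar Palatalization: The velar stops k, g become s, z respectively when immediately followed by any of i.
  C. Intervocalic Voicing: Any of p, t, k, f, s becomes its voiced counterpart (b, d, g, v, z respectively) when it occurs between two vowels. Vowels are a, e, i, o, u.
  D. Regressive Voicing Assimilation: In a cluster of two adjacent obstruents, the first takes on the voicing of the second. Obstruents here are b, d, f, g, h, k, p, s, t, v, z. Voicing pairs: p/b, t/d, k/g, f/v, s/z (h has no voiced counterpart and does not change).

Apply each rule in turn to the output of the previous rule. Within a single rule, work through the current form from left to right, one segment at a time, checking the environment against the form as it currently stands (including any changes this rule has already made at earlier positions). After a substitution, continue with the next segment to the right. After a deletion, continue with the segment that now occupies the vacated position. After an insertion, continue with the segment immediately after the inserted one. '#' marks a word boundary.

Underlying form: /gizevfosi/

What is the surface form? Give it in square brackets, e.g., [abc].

[zizeffoze]

A Final Vowel Lowering: [gizevfosi] → [gizevfose]
B Velar Palatalization: [gizevfose] → [zizevfose]
C Intervocalic Voicing: [zizevfose] → [zizevfoze]
D Regressive Voicing Assimilation: [zizevfoze] → [zizeffoze]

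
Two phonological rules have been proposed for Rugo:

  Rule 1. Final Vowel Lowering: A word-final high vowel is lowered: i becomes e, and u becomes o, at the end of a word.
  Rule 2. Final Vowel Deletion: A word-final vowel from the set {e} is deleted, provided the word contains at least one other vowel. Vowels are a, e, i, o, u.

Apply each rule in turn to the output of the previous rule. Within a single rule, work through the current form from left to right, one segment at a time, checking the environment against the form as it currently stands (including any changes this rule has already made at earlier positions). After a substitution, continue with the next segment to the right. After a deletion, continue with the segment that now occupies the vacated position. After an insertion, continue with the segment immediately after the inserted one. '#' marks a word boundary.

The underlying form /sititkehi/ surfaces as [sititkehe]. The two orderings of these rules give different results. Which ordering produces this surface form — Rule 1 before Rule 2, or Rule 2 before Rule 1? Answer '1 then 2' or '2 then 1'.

2 then 1

Order 1 then 2:
  1 Final Vowel Lowering: [sititkehi] → [sititkehe]
  2 Final Vowel Deletion: [sititkehe] → [sititkeh]
  result: [sititkeh]
Order 2 then 1:
  2 Final Vowel Deletion: no change — [sititkehi]
  1 Final Vowel Lowering: [sititkehi] → [sititkehe]
  result: [sititkehe]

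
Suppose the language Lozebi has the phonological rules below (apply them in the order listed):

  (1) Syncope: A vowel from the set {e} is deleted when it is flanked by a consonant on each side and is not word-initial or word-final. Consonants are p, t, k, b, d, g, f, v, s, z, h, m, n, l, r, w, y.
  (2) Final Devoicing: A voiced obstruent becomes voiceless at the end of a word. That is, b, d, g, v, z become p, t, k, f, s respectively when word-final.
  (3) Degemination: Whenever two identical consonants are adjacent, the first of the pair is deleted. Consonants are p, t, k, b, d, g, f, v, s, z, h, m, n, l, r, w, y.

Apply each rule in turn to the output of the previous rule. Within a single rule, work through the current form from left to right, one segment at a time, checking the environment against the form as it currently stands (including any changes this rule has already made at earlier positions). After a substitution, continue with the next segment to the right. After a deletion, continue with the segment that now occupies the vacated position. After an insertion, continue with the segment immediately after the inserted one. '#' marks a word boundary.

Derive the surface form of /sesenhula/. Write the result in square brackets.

(1) Syncope: [sesenhula] → [ssnhula]
(2) Final Devoicing: no change — [ssnhula]
(3) Degemination: [ssnhula] → [snhula]

[snhula]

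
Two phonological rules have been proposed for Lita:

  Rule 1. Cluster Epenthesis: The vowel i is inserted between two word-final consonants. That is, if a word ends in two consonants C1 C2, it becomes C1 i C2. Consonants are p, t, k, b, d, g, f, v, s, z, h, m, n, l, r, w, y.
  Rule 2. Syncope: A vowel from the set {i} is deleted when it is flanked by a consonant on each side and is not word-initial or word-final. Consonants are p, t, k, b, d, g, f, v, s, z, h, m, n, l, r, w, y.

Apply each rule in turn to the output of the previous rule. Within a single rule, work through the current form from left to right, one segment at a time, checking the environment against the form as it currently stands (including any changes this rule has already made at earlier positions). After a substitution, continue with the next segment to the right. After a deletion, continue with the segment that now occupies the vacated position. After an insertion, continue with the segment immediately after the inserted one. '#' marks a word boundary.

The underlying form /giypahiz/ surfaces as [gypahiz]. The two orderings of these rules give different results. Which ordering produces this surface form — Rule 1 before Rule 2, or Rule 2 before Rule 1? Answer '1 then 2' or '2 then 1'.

2 then 1

Order 1 then 2:
  1 Cluster Epenthesis: no change — [giypahiz]
  2 Syncope: [giypahiz] → [gypahz]
  result: [gypahz]
Order 2 then 1:
  2 Syncope: [giypahiz] → [gypahz]
  1 Cluster Epenthesis: [gypahz] → [gypahiz]
  result: [gypahiz]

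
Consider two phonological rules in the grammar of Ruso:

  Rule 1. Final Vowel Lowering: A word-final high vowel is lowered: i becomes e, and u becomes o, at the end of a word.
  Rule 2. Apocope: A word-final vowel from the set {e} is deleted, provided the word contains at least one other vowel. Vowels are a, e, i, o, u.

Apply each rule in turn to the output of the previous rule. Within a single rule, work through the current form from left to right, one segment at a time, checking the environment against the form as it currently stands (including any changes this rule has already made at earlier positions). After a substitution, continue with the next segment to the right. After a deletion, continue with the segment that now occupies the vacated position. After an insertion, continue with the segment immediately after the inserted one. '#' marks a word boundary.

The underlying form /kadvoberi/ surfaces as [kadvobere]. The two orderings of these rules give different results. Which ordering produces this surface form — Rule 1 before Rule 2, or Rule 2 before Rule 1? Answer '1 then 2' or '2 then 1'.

Order 1 then 2:
  1 Final Vowel Lowering: [kadvoberi] → [kadvobere]
  2 Apocope: [kadvobere] → [kadvober]
  result: [kadvober]
Order 2 then 1:
  2 Apocope: no change — [kadvoberi]
  1 Final Vowel Lowering: [kadvoberi] → [kadvobere]
  result: [kadvobere]

2 then 1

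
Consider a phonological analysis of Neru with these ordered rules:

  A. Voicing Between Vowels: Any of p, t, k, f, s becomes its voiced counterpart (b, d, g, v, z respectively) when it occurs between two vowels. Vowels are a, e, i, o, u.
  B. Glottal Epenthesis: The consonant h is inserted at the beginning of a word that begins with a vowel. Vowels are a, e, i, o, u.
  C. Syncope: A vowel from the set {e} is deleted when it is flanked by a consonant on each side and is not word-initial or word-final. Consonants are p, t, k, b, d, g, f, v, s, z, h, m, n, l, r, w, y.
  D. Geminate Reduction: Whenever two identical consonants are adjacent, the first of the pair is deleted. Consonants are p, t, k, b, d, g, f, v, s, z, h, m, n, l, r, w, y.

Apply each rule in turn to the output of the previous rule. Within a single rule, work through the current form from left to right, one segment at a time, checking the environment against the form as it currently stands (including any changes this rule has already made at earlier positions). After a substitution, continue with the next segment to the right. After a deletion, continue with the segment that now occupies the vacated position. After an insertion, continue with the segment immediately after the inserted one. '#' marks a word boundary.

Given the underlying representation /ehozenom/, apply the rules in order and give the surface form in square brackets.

A Voicing Between Vowels: no change — [ehozenom]
B Glottal Epenthesis: [ehozenom] → [hehozenom]
C Syncope: [hehozenom] → [hhoznom]
D Geminate Reduction: [hhoznom] → [hoznom]

[hoznom]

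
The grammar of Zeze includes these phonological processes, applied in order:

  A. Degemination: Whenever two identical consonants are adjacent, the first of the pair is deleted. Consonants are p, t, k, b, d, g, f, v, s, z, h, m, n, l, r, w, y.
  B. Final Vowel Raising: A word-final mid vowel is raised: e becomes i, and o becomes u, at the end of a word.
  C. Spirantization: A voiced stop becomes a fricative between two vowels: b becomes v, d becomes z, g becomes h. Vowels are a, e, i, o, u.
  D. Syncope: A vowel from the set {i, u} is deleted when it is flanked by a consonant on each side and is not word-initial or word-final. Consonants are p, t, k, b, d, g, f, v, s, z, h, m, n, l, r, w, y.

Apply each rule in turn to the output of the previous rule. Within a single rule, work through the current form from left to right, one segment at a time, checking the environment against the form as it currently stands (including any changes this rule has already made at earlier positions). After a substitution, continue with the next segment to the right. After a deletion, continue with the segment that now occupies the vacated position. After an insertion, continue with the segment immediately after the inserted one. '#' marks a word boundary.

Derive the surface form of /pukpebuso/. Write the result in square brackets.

A Degemination: no change — [pukpebuso]
B Final Vowel Raising: [pukpebuso] → [pukpebusu]
C Spirantization: [pukpebusu] → [pukpevusu]
D Syncope: [pukpevusu] → [pkpevsu]

[pkpevsu]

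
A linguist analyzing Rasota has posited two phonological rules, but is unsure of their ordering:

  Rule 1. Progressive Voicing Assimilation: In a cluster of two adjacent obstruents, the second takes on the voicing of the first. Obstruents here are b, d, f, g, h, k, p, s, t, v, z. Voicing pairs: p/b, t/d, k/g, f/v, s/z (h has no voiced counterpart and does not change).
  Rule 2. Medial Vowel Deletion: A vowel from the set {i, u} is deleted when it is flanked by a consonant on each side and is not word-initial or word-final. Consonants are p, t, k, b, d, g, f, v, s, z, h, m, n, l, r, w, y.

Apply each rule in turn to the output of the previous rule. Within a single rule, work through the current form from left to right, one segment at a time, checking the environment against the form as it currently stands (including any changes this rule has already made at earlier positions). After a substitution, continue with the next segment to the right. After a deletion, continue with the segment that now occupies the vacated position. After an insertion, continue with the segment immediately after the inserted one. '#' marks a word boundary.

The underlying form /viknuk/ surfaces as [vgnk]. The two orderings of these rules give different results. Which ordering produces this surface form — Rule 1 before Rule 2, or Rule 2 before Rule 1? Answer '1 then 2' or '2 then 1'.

2 then 1

Order 1 then 2:
  1 Progressive Voicing Assimilation: no change — [viknuk]
  2 Medial Vowel Deletion: [viknuk] → [vknk]
  result: [vknk]
Order 2 then 1:
  2 Medial Vowel Deletion: [viknuk] → [vknk]
  1 Progressive Voicing Assimilation: [vknk] → [vgnk]
  result: [vgnk]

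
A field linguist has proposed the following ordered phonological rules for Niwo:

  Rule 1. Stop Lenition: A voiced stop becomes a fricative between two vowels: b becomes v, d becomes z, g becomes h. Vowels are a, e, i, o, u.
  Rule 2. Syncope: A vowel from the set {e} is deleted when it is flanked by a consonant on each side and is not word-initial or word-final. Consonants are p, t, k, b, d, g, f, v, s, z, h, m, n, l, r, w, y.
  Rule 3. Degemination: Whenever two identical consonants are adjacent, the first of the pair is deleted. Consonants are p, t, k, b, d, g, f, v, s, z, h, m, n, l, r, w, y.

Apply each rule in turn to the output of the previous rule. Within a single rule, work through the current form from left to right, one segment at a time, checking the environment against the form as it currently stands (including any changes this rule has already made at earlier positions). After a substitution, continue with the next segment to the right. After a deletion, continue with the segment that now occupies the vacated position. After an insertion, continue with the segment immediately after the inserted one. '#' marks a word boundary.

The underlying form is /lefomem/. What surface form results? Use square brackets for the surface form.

Rule 1 Stop Lenition: no change — [lefomem]
Rule 2 Syncope: [lefomem] → [lfomm]
Rule 3 Degemination: [lfomm] → [lfom]

[lfom]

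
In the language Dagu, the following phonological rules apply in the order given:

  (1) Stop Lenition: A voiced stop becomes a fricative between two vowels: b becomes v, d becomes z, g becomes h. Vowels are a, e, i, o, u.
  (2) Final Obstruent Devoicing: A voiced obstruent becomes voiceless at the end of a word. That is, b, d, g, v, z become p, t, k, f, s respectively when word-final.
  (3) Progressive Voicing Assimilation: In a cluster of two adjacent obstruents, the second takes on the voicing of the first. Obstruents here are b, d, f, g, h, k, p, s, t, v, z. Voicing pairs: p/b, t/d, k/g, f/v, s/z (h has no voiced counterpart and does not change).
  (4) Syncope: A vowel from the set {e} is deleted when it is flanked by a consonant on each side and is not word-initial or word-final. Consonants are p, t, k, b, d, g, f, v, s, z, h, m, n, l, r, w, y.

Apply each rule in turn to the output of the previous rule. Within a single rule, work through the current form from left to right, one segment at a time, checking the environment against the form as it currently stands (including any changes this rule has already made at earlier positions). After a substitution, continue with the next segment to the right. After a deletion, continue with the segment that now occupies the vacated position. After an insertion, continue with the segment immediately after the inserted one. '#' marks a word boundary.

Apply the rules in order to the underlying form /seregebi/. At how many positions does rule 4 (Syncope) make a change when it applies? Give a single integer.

(1) Stop Lenition: [seregebi] → [serehevi]
(2) Final Obstruent Devoicing: no change — [serehevi]
(3) Progressive Voicing Assimilation: no change — [serehevi]
(4) Syncope: [serehevi] → [srhvi]
Rule 4 changed 3 position(s).

3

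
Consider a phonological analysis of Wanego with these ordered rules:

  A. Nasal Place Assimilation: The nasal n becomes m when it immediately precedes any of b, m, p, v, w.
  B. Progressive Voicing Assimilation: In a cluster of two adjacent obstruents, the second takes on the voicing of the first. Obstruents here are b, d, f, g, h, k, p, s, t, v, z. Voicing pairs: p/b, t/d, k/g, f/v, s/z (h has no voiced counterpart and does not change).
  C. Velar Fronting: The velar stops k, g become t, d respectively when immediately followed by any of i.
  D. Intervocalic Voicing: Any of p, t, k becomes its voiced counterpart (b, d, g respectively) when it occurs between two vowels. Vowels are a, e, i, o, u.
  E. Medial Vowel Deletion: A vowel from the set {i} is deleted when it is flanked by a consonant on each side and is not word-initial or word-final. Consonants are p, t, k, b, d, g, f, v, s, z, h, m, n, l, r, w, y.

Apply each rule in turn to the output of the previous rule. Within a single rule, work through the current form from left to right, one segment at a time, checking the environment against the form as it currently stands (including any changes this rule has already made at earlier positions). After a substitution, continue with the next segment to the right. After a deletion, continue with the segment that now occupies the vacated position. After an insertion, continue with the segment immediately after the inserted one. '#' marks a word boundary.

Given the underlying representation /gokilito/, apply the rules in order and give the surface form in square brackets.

[godldo]

A Nasal Place Assimilation: no change — [gokilito]
B Progressive Voicing Assimilation: no change — [gokilito]
C Velar Fronting: [gokilito] → [gotilito]
D Intervocalic Voicing: [gotilito] → [godilido]
E Medial Vowel Deletion: [godilido] → [godldo]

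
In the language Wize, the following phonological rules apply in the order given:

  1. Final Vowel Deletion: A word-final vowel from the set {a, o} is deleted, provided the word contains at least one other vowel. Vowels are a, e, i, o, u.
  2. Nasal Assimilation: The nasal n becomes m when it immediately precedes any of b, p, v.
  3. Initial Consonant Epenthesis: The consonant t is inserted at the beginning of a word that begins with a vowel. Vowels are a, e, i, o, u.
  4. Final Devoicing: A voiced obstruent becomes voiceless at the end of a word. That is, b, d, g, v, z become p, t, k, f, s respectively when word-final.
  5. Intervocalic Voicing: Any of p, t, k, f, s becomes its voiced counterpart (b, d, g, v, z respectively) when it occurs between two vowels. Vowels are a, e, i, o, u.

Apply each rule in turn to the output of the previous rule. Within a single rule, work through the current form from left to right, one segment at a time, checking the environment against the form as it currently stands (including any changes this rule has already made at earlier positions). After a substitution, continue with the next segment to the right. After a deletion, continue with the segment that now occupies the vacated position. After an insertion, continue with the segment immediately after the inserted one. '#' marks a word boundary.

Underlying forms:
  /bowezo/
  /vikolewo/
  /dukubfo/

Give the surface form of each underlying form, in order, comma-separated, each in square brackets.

[bowes], [vigolew], [dugubf]

/bowezo/:
  1 Final Vowel Deletion: [bowezo] → [bowez]
  2 Nasal Assimilation: no change — [bowez]
  3 Initial Consonant Epenthesis: no change — [bowez]
  4 Final Devoicing: [bowez] → [bowes]
  5 Intervocalic Voicing: no change — [bowes]
/vikolewo/:
  1 Final Vowel Deletion: [vikolewo] → [vikolew]
  2 Nasal Assimilation: no change — [vikolew]
  3 Initial Consonant Epenthesis: no change — [vikolew]
  4 Final Devoicing: no change — [vikolew]
  5 Intervocalic Voicing: [vikolew] → [vigolew]
/dukubfo/:
  1 Final Vowel Deletion: [dukubfo] → [dukubf]
  2 Nasal Assimilation: no change — [dukubf]
  3 Initial Consonant Epenthesis: no change — [dukubf]
  4 Final Devoicing: no change — [dukubf]
  5 Intervocalic Voicing: [dukubf] → [dugubf]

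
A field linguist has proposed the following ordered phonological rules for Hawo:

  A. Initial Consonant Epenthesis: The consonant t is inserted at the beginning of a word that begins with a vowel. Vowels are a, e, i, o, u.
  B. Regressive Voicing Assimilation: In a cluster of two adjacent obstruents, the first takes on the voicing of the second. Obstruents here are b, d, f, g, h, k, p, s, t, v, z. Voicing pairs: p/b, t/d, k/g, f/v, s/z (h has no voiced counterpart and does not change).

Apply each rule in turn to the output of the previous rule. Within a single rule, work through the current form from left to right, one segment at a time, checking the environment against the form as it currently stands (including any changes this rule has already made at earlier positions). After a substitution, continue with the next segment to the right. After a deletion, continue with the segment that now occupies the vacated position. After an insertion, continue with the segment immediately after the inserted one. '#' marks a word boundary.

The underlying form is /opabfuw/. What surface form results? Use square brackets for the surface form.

A Initial Consonant Epenthesis: [opabfuw] → [topabfuw]
B Regressive Voicing Assimilation: [topabfuw] → [topapfuw]

[topapfuw]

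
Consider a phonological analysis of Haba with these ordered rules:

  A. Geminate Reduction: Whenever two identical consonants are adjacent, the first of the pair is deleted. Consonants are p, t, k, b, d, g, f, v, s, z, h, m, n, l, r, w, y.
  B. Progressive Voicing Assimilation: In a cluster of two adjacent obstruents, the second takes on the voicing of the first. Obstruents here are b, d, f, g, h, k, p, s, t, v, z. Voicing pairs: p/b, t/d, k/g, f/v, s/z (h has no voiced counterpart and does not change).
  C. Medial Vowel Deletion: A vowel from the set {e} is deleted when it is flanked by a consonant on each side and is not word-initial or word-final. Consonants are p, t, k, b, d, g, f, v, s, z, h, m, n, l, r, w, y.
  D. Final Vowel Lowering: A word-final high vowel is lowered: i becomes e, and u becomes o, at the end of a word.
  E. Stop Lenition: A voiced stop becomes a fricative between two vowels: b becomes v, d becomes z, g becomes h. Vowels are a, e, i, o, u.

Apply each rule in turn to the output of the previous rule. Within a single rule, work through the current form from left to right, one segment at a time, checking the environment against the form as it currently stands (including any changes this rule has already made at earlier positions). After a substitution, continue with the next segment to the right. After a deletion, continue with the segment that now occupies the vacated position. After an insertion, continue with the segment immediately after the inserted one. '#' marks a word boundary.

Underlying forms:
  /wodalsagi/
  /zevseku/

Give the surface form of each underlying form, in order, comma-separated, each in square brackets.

/wodalsagi/:
  A Geminate Reduction: no change — [wodalsagi]
  B Progressive Voicing Assimilation: no change — [wodalsagi]
  C Medial Vowel Deletion: no change — [wodalsagi]
  D Final Vowel Lowering: [wodalsagi] → [wodalsage]
  E Stop Lenition: [wodalsage] → [wozalsahe]
/zevseku/:
  A Geminate Reduction: no change — [zevseku]
  B Progressive Voicing Assimilation: [zevseku] → [zevzeku]
  C Medial Vowel Deletion: [zevzeku] → [zvzku]
  D Final Vowel Lowering: [zvzku] → [zvzko]
  E Stop Lenition: no change — [zvzko]

[wozalsahe], [zvzko]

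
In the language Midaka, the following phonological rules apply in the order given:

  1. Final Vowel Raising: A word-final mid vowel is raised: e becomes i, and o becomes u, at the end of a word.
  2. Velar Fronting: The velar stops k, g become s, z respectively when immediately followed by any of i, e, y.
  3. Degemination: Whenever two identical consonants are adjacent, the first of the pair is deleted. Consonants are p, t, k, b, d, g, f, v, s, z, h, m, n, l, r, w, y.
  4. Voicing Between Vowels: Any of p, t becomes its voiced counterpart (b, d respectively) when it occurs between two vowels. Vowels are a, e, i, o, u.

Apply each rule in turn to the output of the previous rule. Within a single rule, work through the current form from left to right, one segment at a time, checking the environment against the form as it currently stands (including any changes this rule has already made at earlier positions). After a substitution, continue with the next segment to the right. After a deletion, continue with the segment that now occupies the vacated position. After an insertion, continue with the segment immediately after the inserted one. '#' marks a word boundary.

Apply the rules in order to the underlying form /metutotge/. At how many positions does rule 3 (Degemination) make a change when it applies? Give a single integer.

1 Final Vowel Raising: [metutotge] → [metutotgi]
2 Velar Fronting: [metutotgi] → [metutotzi]
3 Degemination: no change — [metutotzi]
4 Voicing Between Vowels: [metutotzi] → [medudotzi]
Rule 3 changed 0 position(s).

0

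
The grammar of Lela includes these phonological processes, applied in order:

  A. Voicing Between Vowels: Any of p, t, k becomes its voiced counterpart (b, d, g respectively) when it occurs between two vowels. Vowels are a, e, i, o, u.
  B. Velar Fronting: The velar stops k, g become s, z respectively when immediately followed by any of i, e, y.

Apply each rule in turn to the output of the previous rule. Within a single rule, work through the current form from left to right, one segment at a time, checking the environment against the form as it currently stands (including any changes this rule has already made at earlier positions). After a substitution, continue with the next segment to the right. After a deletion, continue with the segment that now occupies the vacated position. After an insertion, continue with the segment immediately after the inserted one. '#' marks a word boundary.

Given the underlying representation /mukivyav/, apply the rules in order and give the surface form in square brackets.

A Voicing Between Vowels: [mukivyav] → [mugivyav]
B Velar Fronting: [mugivyav] → [muzivyav]

[muzivyav]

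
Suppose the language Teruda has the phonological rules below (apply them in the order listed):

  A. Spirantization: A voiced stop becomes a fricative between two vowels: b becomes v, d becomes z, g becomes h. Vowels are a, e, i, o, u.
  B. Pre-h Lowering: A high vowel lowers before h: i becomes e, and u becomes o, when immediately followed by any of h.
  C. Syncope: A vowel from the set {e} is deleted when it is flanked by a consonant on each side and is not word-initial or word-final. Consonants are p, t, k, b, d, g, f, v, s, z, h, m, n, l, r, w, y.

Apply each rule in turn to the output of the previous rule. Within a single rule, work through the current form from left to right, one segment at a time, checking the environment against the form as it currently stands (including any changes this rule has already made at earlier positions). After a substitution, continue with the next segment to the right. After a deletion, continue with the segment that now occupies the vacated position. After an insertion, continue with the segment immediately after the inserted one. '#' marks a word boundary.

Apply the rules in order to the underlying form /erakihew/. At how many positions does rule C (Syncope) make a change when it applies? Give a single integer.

2

A Spirantization: no change — [erakihew]
B Pre-h Lowering: [erakihew] → [erakehew]
C Syncope: [erakehew] → [erakhw]
Rule C changed 2 position(s).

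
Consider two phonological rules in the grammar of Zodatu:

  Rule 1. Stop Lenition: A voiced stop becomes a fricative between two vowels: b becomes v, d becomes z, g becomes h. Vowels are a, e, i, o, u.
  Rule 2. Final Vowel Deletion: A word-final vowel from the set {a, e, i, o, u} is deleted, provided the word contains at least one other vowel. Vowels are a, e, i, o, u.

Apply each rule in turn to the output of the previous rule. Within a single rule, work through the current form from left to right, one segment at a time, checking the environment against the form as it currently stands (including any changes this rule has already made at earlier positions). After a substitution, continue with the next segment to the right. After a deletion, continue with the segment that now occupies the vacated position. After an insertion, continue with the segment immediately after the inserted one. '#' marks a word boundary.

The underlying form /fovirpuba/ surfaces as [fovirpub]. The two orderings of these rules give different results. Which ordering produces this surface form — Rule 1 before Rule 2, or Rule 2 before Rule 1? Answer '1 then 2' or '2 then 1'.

2 then 1

Order 1 then 2:
  1 Stop Lenition: [fovirpuba] → [fovirpuva]
  2 Final Vowel Deletion: [fovirpuva] → [fovirpuv]
  result: [fovirpuv]
Order 2 then 1:
  2 Final Vowel Deletion: [fovirpuba] → [fovirpub]
  1 Stop Lenition: no change — [fovirpub]
  result: [fovirpub]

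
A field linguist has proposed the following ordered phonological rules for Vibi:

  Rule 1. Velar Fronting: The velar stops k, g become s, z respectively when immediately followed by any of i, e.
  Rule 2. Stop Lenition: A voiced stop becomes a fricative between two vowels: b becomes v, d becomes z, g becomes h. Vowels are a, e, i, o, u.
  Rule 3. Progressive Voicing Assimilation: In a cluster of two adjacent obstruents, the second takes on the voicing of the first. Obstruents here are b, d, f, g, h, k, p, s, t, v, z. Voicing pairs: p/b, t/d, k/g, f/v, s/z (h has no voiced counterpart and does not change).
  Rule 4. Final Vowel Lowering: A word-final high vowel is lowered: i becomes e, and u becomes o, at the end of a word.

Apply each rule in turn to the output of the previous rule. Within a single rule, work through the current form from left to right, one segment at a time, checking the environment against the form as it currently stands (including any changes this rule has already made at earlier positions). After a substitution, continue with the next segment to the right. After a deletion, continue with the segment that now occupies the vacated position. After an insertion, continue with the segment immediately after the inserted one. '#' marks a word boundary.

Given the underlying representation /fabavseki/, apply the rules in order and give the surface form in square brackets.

Rule 1 Velar Fronting: [fabavseki] → [fabavsesi]
Rule 2 Stop Lenition: [fabavsesi] → [favavsesi]
Rule 3 Progressive Voicing Assimilation: [favavsesi] → [favavzesi]
Rule 4 Final Vowel Lowering: [favavzesi] → [favavzese]

[favavzese]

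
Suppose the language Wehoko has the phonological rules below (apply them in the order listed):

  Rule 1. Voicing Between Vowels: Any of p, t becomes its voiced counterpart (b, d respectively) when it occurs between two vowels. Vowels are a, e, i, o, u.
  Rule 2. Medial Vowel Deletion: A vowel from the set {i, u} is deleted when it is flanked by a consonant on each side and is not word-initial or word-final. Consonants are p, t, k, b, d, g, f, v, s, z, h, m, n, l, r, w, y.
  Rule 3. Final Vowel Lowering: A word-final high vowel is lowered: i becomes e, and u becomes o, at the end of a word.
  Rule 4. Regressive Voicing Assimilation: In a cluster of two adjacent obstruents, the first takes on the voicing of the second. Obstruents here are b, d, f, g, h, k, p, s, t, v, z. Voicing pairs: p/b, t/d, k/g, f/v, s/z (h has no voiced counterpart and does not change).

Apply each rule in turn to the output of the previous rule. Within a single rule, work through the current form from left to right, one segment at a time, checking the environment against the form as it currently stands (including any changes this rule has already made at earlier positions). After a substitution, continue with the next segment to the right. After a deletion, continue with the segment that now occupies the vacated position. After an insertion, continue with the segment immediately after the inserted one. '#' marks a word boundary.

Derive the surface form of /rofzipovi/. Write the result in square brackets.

[rovzbove]

Rule 1 Voicing Between Vowels: [rofzipovi] → [rofzibovi]
Rule 2 Medial Vowel Deletion: [rofzibovi] → [rofzbovi]
Rule 3 Final Vowel Lowering: [rofzbovi] → [rofzbove]
Rule 4 Regressive Voicing Assimilation: [rofzbove] → [rovzbove]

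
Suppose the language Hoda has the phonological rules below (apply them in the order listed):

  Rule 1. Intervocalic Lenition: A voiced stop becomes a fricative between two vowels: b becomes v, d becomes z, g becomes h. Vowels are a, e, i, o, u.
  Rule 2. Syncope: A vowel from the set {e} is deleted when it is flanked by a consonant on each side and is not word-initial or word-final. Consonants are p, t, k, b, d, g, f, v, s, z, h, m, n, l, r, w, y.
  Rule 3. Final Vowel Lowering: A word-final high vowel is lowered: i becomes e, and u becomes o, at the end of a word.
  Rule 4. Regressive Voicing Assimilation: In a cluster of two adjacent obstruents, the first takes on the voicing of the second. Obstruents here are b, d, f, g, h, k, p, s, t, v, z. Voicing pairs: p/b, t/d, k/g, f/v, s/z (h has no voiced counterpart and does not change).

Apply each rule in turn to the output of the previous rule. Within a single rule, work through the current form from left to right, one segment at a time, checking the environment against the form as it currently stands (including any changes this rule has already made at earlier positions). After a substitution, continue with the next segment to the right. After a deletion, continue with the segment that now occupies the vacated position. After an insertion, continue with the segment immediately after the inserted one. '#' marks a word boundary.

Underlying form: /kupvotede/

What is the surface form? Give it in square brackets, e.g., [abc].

Rule 1 Intervocalic Lenition: [kupvotede] → [kupvoteze]
Rule 2 Syncope: [kupvoteze] → [kupvotze]
Rule 3 Final Vowel Lowering: no change — [kupvotze]
Rule 4 Regressive Voicing Assimilation: [kupvotze] → [kubvodze]

[kubvodze]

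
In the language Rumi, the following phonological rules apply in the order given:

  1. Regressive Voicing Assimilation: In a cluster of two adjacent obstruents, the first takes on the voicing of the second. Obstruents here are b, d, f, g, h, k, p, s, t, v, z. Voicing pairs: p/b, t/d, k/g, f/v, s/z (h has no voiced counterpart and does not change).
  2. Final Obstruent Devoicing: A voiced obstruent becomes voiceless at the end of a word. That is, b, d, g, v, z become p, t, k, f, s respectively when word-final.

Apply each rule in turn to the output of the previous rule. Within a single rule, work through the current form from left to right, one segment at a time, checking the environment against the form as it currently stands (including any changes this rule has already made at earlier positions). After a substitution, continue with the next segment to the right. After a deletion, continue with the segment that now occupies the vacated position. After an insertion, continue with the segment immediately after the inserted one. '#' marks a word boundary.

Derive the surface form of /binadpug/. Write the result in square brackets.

1 Regressive Voicing Assimilation: [binadpug] → [binatpug]
2 Final Obstruent Devoicing: [binatpug] → [binatpuk]

[binatpuk]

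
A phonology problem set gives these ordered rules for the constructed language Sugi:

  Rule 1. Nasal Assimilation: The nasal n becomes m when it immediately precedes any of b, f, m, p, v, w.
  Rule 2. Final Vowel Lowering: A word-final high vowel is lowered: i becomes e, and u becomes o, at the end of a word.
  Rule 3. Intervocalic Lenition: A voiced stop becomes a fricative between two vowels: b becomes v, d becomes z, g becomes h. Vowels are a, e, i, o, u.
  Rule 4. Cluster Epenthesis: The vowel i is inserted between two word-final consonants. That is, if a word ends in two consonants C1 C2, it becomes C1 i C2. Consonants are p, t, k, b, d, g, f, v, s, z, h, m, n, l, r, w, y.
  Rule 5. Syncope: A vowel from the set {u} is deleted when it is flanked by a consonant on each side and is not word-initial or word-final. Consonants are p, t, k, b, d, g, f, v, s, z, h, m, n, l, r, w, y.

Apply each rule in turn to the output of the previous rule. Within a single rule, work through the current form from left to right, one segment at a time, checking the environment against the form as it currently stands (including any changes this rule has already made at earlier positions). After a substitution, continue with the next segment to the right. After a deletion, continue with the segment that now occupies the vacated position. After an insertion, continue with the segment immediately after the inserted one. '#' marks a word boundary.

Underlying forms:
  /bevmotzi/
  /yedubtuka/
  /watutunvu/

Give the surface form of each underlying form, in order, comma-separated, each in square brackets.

/bevmotzi/:
  Rule 1 Nasal Assimilation: no change — [bevmotzi]
  Rule 2 Final Vowel Lowering: [bevmotzi] → [bevmotze]
  Rule 3 Intervocalic Lenition: no change — [bevmotze]
  Rule 4 Cluster Epenthesis: no change — [bevmotze]
  Rule 5 Syncope: no change — [bevmotze]
/yedubtuka/:
  Rule 1 Nasal Assimilation: no change — [yedubtuka]
  Rule 2 Final Vowel Lowering: no change — [yedubtuka]
  Rule 3 Intervocalic Lenition: [yedubtuka] → [yezubtuka]
  Rule 4 Cluster Epenthesis: no change — [yezubtuka]
  Rule 5 Syncope: [yezubtuka] → [yezbtka]
/watutunvu/:
  Rule 1 Nasal Assimilation: [watutunvu] → [watutumvu]
  Rule 2 Final Vowel Lowering: [watutumvu] → [watutumvo]
  Rule 3 Intervocalic Lenition: no change — [watutumvo]
  Rule 4 Cluster Epenthesis: no change — [watutumvo]
  Rule 5 Syncope: [watutumvo] → [wattmvo]

[bevmotze], [yezbtka], [wattmvo]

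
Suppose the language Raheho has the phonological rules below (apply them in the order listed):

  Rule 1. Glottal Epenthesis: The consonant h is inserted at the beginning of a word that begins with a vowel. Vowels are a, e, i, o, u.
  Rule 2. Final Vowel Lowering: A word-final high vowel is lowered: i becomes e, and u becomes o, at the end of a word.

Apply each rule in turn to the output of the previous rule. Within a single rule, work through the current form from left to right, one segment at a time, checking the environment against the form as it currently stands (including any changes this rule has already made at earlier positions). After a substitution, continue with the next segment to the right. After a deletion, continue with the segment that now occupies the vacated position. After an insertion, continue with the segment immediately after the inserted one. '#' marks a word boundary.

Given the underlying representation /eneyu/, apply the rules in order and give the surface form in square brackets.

Rule 1 Glottal Epenthesis: [eneyu] → [heneyu]
Rule 2 Final Vowel Lowering: [heneyu] → [heneyo]

[heneyo]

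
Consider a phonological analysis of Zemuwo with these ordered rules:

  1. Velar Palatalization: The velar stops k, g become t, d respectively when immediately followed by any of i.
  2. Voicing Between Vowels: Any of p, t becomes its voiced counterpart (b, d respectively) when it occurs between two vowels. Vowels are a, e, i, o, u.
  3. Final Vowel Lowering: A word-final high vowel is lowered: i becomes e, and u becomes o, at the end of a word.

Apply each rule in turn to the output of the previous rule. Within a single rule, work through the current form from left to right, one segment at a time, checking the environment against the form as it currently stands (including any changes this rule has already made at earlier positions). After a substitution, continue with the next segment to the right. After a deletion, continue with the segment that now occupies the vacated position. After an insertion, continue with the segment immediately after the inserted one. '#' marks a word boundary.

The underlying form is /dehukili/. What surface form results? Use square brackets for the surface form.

[dehudile]

1 Velar Palatalization: [dehukili] → [dehutili]
2 Voicing Between Vowels: [dehutili] → [dehudili]
3 Final Vowel Lowering: [dehudili] → [dehudile]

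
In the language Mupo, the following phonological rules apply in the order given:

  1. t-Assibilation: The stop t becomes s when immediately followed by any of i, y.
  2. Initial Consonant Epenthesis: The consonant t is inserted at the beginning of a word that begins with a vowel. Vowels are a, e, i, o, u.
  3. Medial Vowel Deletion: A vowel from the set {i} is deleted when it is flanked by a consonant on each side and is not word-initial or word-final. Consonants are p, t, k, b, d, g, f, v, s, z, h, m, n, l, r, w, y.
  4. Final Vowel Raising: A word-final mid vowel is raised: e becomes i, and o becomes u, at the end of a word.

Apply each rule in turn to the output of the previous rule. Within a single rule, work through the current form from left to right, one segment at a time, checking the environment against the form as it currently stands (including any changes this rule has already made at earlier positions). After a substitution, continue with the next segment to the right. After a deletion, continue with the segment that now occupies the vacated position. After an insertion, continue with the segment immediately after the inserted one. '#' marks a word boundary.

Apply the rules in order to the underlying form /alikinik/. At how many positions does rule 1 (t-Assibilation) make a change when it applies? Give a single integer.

1 t-Assibilation: no change — [alikinik]
2 Initial Consonant Epenthesis: [alikinik] → [talikinik]
3 Medial Vowel Deletion: [talikinik] → [talknk]
4 Final Vowel Raising: no change — [talknk]
Rule 1 changed 0 position(s).

0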